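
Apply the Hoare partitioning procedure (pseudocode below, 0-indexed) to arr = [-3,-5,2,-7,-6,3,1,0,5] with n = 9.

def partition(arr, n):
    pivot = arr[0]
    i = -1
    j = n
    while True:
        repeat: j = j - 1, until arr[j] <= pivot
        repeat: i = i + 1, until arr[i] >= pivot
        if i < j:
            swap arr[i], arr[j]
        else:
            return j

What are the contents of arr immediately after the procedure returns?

pivot = arr[0] = -3; i = -1, j = 9
j→4 (arr[4]=-6≤-3), i→0 (arr[0]=-3≥-3); i<j, swap → [-6,-5,2,-7,-3,3,1,0,5]
j→3 (arr[3]=-7≤-3), i→2 (arr[2]=2≥-3); i<j, swap → [-6,-5,-7,2,-3,3,1,0,5]
j→2, i→3; i≥j, return j=2. arr = [-6,-5,-7,2,-3,3,1,0,5]

[-6,-5,-7,2,-3,3,1,0,5]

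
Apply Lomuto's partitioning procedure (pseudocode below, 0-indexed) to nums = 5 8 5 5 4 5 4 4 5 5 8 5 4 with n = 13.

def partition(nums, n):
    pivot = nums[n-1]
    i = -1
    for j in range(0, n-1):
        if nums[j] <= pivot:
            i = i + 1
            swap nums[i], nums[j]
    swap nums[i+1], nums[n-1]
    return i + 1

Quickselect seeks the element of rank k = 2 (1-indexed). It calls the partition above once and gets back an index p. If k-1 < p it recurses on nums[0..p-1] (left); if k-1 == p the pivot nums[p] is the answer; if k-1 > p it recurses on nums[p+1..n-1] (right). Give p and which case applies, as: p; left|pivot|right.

pivot = nums[12] = 4; i = -1
j=0: nums[0]=5 > 4 → no swap
j=1: nums[1]=8 > 4 → no swap
j=2: nums[2]=5 > 4 → no swap
j=3: nums[3]=5 > 4 → no swap
j=4: nums[4]=4 ≤ 4 → i=0, swap nums[0],nums[4] → 4 8 5 5 5 5 4 4 5 5 8 5 4
j=5: nums[5]=5 > 4 → no swap
j=6: nums[6]=4 ≤ 4 → i=1, swap nums[1],nums[6] → 4 4 5 5 5 5 8 4 5 5 8 5 4
j=7: nums[7]=4 ≤ 4 → i=2, swap nums[2],nums[7] → 4 4 4 5 5 5 8 5 5 5 8 5 4
j=8: nums[8]=5 > 4 → no swap
j=9: nums[9]=5 > 4 → no swap
j=10: nums[10]=8 > 4 → no swap
j=11: nums[11]=5 > 4 → no swap
final swap nums[3],nums[12] → 4 4 4 4 5 5 8 5 5 5 8 5 5; return 3
p = 3; k-1 = 1 < 3 ⇒ left

3; left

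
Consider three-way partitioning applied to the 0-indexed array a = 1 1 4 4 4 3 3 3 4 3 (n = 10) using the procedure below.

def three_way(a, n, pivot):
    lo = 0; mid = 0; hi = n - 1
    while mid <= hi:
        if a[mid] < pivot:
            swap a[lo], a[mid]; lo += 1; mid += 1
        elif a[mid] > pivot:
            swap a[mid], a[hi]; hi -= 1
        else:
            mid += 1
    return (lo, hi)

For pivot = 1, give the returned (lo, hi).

(0, 1)

lo=0 mid=0 hi=9
1=1: mid=1
1=1: mid=2
4>1: swap(2,9), hi=8 ⇒ 1 1 3 4 4 3 3 3 4 4
3>1: swap(2,8), hi=7 ⇒ 1 1 4 4 4 3 3 3 3 4
4>1: swap(2,7), hi=6 ⇒ 1 1 3 4 4 3 3 4 3 4
3>1: swap(2,6), hi=5 ⇒ 1 1 3 4 4 3 3 4 3 4
3>1: swap(2,5), hi=4 ⇒ 1 1 3 4 4 3 3 4 3 4
3>1: swap(2,4), hi=3 ⇒ 1 1 4 4 3 3 3 4 3 4
4>1: swap(2,3), hi=2 ⇒ 1 1 4 4 3 3 3 4 3 4
4>1: swap(2,2), hi=1 ⇒ 1 1 4 4 3 3 3 4 3 4
done. lo=0 hi=1; a=1 1 4 4 3 3 3 4 3 4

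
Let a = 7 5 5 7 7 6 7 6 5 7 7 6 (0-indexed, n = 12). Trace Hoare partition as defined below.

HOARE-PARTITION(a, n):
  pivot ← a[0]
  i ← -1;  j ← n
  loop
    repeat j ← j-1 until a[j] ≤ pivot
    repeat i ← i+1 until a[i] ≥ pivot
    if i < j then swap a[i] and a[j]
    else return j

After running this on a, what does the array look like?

6 5 5 7 7 6 5 6 7 7 7 7

pivot = a[0] = 7; i = -1, j = 12
j→11 (a[11]=6≤7), i→0 (a[0]=7≥7); i<j, swap → 6 5 5 7 7 6 7 6 5 7 7 7
j→10 (a[10]=7≤7), i→3 (a[3]=7≥7); i<j, swap → 6 5 5 7 7 6 7 6 5 7 7 7
j→9 (a[9]=7≤7), i→4 (a[4]=7≥7); i<j, swap → 6 5 5 7 7 6 7 6 5 7 7 7
j→8 (a[8]=5≤7), i→6 (a[6]=7≥7); i<j, swap → 6 5 5 7 7 6 5 6 7 7 7 7
j→7, i→8; i≥j, return j=7. a = 6 5 5 7 7 6 5 6 7 7 7 7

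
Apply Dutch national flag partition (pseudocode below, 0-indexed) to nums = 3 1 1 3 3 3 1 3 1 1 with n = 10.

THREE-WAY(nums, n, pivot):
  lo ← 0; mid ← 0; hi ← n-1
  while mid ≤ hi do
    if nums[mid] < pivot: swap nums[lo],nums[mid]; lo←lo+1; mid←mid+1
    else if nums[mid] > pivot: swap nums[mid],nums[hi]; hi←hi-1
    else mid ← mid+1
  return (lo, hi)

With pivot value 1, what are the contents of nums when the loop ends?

pivot = 1; lo=0, mid=0, hi=9
nums[mid]=3>1: swap nums[0],nums[9]; hi=8 → 1 1 1 3 3 3 1 3 1 3
nums[mid]=1=1: mid=1
nums[mid]=1=1: mid=2
nums[mid]=1=1: mid=3
nums[mid]=3>1: swap nums[3],nums[8]; hi=7 → 1 1 1 1 3 3 1 3 3 3
nums[mid]=1=1: mid=4
nums[mid]=3>1: swap nums[4],nums[7]; hi=6 → 1 1 1 1 3 3 1 3 3 3
nums[mid]=3>1: swap nums[4],nums[6]; hi=5 → 1 1 1 1 1 3 3 3 3 3
nums[mid]=1=1: mid=5
nums[mid]=3>1: swap nums[5],nums[5]; hi=4 → 1 1 1 1 1 3 3 3 3 3
end: lo=0, hi=4; nums = 1 1 1 1 1 3 3 3 3 3

1 1 1 1 1 3 3 3 3 3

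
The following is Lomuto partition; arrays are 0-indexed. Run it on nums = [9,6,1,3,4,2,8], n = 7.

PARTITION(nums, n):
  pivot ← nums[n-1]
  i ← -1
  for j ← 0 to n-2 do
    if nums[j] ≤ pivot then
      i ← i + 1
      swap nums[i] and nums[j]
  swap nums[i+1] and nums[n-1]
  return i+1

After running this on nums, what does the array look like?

[6,1,3,4,2,8,9]

pivot=8, i=-1
j=0: 9>8, skip
j=1: 6≤8, i=0, swap(0,1) ⇒ [6,9,1,3,4,2,8]
j=2: 1≤8, i=1, swap(1,2) ⇒ [6,1,9,3,4,2,8]
j=3: 3≤8, i=2, swap(2,3) ⇒ [6,1,3,9,4,2,8]
j=4: 4≤8, i=3, swap(3,4) ⇒ [6,1,3,4,9,2,8]
j=5: 2≤8, i=4, swap(4,5) ⇒ [6,1,3,4,2,9,8]
swap(5,6) ⇒ [6,1,3,4,2,8,9]; return 5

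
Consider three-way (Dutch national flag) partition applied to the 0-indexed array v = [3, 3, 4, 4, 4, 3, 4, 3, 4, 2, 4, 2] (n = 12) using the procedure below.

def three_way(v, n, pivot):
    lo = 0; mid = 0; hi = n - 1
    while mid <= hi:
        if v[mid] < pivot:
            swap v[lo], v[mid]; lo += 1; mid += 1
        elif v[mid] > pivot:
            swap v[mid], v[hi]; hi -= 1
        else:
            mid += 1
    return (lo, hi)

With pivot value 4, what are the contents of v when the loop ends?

pivot = 4; lo=0, mid=0, hi=11
v[mid]=3<4: swap v[0],v[0]; lo=1,mid=1 → [3, 3, 4, 4, 4, 3, 4, 3, 4, 2, 4, 2]
v[mid]=3<4: swap v[1],v[1]; lo=2,mid=2 → [3, 3, 4, 4, 4, 3, 4, 3, 4, 2, 4, 2]
v[mid]=4=4: mid=3
v[mid]=4=4: mid=4
v[mid]=4=4: mid=5
v[mid]=3<4: swap v[2],v[5]; lo=3,mid=6 → [3, 3, 3, 4, 4, 4, 4, 3, 4, 2, 4, 2]
v[mid]=4=4: mid=7
v[mid]=3<4: swap v[3],v[7]; lo=4,mid=8 → [3, 3, 3, 3, 4, 4, 4, 4, 4, 2, 4, 2]
v[mid]=4=4: mid=9
v[mid]=2<4: swap v[4],v[9]; lo=5,mid=10 → [3, 3, 3, 3, 2, 4, 4, 4, 4, 4, 4, 2]
v[mid]=4=4: mid=11
v[mid]=2<4: swap v[5],v[11]; lo=6,mid=12 → [3, 3, 3, 3, 2, 2, 4, 4, 4, 4, 4, 4]
end: lo=6, hi=11; v = [3, 3, 3, 3, 2, 2, 4, 4, 4, 4, 4, 4]

[3, 3, 3, 3, 2, 2, 4, 4, 4, 4, 4, 4]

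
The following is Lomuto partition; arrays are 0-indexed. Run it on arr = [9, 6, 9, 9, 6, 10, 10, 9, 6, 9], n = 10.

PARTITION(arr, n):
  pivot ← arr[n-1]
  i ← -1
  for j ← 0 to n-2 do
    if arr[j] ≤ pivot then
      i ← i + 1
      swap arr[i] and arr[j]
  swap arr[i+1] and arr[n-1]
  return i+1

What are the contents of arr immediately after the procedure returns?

[9, 6, 9, 9, 6, 9, 6, 9, 10, 10]

pivot = arr[9] = 9; i = -1
j=0: arr[0]=9 ≤ 9 → i=0, swap arr[0],arr[0] (no change) → [9, 6, 9, 9, 6, 10, 10, 9, 6, 9]
j=1: arr[1]=6 ≤ 9 → i=1, swap arr[1],arr[1] (no change) → [9, 6, 9, 9, 6, 10, 10, 9, 6, 9]
j=2: arr[2]=9 ≤ 9 → i=2, swap arr[2],arr[2] (no change) → [9, 6, 9, 9, 6, 10, 10, 9, 6, 9]
j=3: arr[3]=9 ≤ 9 → i=3, swap arr[3],arr[3] (no change) → [9, 6, 9, 9, 6, 10, 10, 9, 6, 9]
j=4: arr[4]=6 ≤ 9 → i=4, swap arr[4],arr[4] (no change) → [9, 6, 9, 9, 6, 10, 10, 9, 6, 9]
j=5: arr[5]=10 > 9 → no swap
j=6: arr[6]=10 > 9 → no swap
j=7: arr[7]=9 ≤ 9 → i=5, swap arr[5],arr[7] → [9, 6, 9, 9, 6, 9, 10, 10, 6, 9]
j=8: arr[8]=6 ≤ 9 → i=6, swap arr[6],arr[8] → [9, 6, 9, 9, 6, 9, 6, 10, 10, 9]
final swap arr[7],arr[9] → [9, 6, 9, 9, 6, 9, 6, 9, 10, 10]; return 7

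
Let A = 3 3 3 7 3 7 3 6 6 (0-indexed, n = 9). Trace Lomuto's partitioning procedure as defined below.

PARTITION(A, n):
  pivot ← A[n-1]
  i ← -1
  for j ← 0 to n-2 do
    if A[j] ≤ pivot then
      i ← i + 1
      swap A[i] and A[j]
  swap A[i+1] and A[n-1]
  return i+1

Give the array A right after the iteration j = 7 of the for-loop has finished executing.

pivot=6, i=-1
j=0: 3≤6, i=0, swap(0,0) ⇒ 3 3 3 7 3 7 3 6 6
j=1: 3≤6, i=1, swap(1,1) ⇒ 3 3 3 7 3 7 3 6 6
j=2: 3≤6, i=2, swap(2,2) ⇒ 3 3 3 7 3 7 3 6 6
j=3: 7>6, skip
j=4: 3≤6, i=3, swap(3,4) ⇒ 3 3 3 3 7 7 3 6 6
j=5: 7>6, skip
j=6: 3≤6, i=4, swap(4,6) ⇒ 3 3 3 3 3 7 7 6 6
j=7: 6≤6, i=5, swap(5,7) ⇒ 3 3 3 3 3 6 7 7 6
(after j=7) A = 3 3 3 3 3 6 7 7 6

3 3 3 3 3 6 7 7 6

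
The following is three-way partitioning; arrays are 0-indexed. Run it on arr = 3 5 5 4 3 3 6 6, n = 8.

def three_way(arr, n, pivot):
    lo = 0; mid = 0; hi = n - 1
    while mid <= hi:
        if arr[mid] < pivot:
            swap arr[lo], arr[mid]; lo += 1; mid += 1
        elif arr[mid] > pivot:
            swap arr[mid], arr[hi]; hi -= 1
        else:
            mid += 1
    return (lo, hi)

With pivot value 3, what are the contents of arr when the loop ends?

3 3 3 4 5 6 6 5

lo=0 mid=0 hi=7
3=3: mid=1
5>3: swap(1,7), hi=6 ⇒ 3 6 5 4 3 3 6 5
6>3: swap(1,6), hi=5 ⇒ 3 6 5 4 3 3 6 5
6>3: swap(1,5), hi=4 ⇒ 3 3 5 4 3 6 6 5
3=3: mid=2
5>3: swap(2,4), hi=3 ⇒ 3 3 3 4 5 6 6 5
3=3: mid=3
4>3: swap(3,3), hi=2 ⇒ 3 3 3 4 5 6 6 5
done. lo=0 hi=2; arr=3 3 3 4 5 6 6 5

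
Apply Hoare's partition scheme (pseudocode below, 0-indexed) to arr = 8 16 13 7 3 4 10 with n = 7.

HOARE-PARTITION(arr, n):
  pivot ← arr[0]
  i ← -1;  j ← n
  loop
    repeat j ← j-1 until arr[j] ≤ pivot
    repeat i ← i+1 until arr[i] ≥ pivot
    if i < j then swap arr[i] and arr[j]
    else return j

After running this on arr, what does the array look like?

pivot = arr[0] = 8; i = -1, j = 7
j→5 (arr[5]=4≤8), i→0 (arr[0]=8≥8); i<j, swap → 4 16 13 7 3 8 10
j→4 (arr[4]=3≤8), i→1 (arr[1]=16≥8); i<j, swap → 4 3 13 7 16 8 10
j→3 (arr[3]=7≤8), i→2 (arr[2]=13≥8); i<j, swap → 4 3 7 13 16 8 10
j→2, i→3; i≥j, return j=2. arr = 4 3 7 13 16 8 10

4 3 7 13 16 8 10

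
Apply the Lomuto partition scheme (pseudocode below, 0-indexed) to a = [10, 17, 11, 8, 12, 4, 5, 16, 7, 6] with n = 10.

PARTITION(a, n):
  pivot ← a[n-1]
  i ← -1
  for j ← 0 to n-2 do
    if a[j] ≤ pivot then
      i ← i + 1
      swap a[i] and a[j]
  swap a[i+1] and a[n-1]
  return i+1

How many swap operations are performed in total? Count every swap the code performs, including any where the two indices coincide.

3

pivot=6, i=-1
j=0: 10>6, skip
j=1: 17>6, skip
j=2: 11>6, skip
j=3: 8>6, skip
j=4: 12>6, skip
j=5: 4≤6, i=0, swap(0,5) ⇒ [4, 17, 11, 8, 12, 10, 5, 16, 7, 6]
j=6: 5≤6, i=1, swap(1,6) ⇒ [4, 5, 11, 8, 12, 10, 17, 16, 7, 6]
j=7: 16>6, skip
j=8: 7>6, skip
swap(2,9) ⇒ [4, 5, 6, 8, 12, 10, 17, 16, 7, 11]; return 2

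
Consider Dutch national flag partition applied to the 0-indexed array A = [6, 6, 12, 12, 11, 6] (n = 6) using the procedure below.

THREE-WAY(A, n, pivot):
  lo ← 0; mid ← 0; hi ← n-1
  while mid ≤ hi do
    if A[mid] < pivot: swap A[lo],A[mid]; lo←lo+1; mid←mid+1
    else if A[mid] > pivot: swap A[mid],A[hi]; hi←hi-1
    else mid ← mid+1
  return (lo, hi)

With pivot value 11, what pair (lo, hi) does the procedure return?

lo=0 mid=0 hi=5
6<11: swap(0,0), lo=1 mid=1 ⇒ [6, 6, 12, 12, 11, 6]
6<11: swap(1,1), lo=2 mid=2 ⇒ [6, 6, 12, 12, 11, 6]
12>11: swap(2,5), hi=4 ⇒ [6, 6, 6, 12, 11, 12]
6<11: swap(2,2), lo=3 mid=3 ⇒ [6, 6, 6, 12, 11, 12]
12>11: swap(3,4), hi=3 ⇒ [6, 6, 6, 11, 12, 12]
11=11: mid=4
done. lo=3 hi=3; A=[6, 6, 6, 11, 12, 12]

(3, 3)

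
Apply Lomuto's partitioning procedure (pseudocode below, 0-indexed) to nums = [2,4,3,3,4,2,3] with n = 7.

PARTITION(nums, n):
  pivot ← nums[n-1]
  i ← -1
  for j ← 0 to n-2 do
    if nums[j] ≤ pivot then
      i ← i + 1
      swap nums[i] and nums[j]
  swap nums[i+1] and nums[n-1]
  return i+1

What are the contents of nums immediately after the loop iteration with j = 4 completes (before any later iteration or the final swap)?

[2,3,3,4,4,2,3]

pivot=3, i=-1
j=0: 2≤3, i=0, swap(0,0) ⇒ [2,4,3,3,4,2,3]
j=1: 4>3, skip
j=2: 3≤3, i=1, swap(1,2) ⇒ [2,3,4,3,4,2,3]
j=3: 3≤3, i=2, swap(2,3) ⇒ [2,3,3,4,4,2,3]
j=4: 4>3, skip
(after j=4) nums = [2,3,3,4,4,2,3]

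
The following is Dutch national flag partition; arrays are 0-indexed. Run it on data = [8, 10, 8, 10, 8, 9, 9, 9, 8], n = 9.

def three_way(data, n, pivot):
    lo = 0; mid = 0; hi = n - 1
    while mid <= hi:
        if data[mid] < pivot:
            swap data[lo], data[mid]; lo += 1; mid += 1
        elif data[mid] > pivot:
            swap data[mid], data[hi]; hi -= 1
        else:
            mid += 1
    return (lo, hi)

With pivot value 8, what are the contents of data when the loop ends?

pivot = 8; lo=0, mid=0, hi=8
data[mid]=8=8: mid=1
data[mid]=10>8: swap data[1],data[8]; hi=7 → [8, 8, 8, 10, 8, 9, 9, 9, 10]
data[mid]=8=8: mid=2
data[mid]=8=8: mid=3
data[mid]=10>8: swap data[3],data[7]; hi=6 → [8, 8, 8, 9, 8, 9, 9, 10, 10]
data[mid]=9>8: swap data[3],data[6]; hi=5 → [8, 8, 8, 9, 8, 9, 9, 10, 10]
data[mid]=9>8: swap data[3],data[5]; hi=4 → [8, 8, 8, 9, 8, 9, 9, 10, 10]
data[mid]=9>8: swap data[3],data[4]; hi=3 → [8, 8, 8, 8, 9, 9, 9, 10, 10]
data[mid]=8=8: mid=4
end: lo=0, hi=3; data = [8, 8, 8, 8, 9, 9, 9, 10, 10]

[8, 8, 8, 8, 9, 9, 9, 10, 10]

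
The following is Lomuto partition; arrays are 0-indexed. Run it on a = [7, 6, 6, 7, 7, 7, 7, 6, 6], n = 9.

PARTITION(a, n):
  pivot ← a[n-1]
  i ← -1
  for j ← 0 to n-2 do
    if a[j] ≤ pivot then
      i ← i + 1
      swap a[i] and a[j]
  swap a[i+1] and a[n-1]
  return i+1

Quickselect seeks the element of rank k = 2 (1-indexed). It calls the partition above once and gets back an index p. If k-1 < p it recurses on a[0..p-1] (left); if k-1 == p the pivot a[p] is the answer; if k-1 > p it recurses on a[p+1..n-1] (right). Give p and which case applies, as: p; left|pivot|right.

3; left

pivot=6, i=-1
j=0: 7>6, skip
j=1: 6≤6, i=0, swap(0,1) ⇒ [6, 7, 6, 7, 7, 7, 7, 6, 6]
j=2: 6≤6, i=1, swap(1,2) ⇒ [6, 6, 7, 7, 7, 7, 7, 6, 6]
j=3: 7>6, skip
j=4: 7>6, skip
j=5: 7>6, skip
j=6: 7>6, skip
j=7: 6≤6, i=2, swap(2,7) ⇒ [6, 6, 6, 7, 7, 7, 7, 7, 6]
swap(3,8) ⇒ [6, 6, 6, 6, 7, 7, 7, 7, 7]; return 3
p = 3; k-1 = 1 < 3 ⇒ left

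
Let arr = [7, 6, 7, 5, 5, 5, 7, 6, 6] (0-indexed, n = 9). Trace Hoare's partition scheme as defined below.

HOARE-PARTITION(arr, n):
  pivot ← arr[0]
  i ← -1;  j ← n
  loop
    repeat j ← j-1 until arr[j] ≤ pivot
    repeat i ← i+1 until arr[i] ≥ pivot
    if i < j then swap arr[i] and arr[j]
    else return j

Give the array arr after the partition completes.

pivot = arr[0] = 7; i = -1, j = 9
j→8 (arr[8]=6≤7), i→0 (arr[0]=7≥7); i<j, swap → [6, 6, 7, 5, 5, 5, 7, 6, 7]
j→7 (arr[7]=6≤7), i→2 (arr[2]=7≥7); i<j, swap → [6, 6, 6, 5, 5, 5, 7, 7, 7]
j→6, i→6; i≥j, return j=6. arr = [6, 6, 6, 5, 5, 5, 7, 7, 7]

[6, 6, 6, 5, 5, 5, 7, 7, 7]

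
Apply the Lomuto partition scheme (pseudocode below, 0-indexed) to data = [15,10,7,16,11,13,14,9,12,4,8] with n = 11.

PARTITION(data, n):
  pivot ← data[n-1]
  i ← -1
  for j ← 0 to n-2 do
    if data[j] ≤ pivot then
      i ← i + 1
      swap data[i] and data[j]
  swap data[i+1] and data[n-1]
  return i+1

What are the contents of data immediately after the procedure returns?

pivot=8, i=-1
j=0: 15>8, skip
j=1: 10>8, skip
j=2: 7≤8, i=0, swap(0,2) ⇒ [7,10,15,16,11,13,14,9,12,4,8]
j=3: 16>8, skip
j=4: 11>8, skip
j=5: 13>8, skip
j=6: 14>8, skip
j=7: 9>8, skip
j=8: 12>8, skip
j=9: 4≤8, i=1, swap(1,9) ⇒ [7,4,15,16,11,13,14,9,12,10,8]
swap(2,10) ⇒ [7,4,8,16,11,13,14,9,12,10,15]; return 2

[7,4,8,16,11,13,14,9,12,10,15]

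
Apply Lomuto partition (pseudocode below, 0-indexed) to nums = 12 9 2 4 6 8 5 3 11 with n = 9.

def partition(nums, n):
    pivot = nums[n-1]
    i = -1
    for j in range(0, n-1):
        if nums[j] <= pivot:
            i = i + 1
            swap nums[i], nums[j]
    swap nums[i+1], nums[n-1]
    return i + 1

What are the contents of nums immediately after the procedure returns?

pivot = nums[8] = 11; i = -1
j=0: nums[0]=12 > 11 → no swap
j=1: nums[1]=9 ≤ 11 → i=0, swap nums[0],nums[1] → 9 12 2 4 6 8 5 3 11
j=2: nums[2]=2 ≤ 11 → i=1, swap nums[1],nums[2] → 9 2 12 4 6 8 5 3 11
j=3: nums[3]=4 ≤ 11 → i=2, swap nums[2],nums[3] → 9 2 4 12 6 8 5 3 11
j=4: nums[4]=6 ≤ 11 → i=3, swap nums[3],nums[4] → 9 2 4 6 12 8 5 3 11
j=5: nums[5]=8 ≤ 11 → i=4, swap nums[4],nums[5] → 9 2 4 6 8 12 5 3 11
j=6: nums[6]=5 ≤ 11 → i=5, swap nums[5],nums[6] → 9 2 4 6 8 5 12 3 11
j=7: nums[7]=3 ≤ 11 → i=6, swap nums[6],nums[7] → 9 2 4 6 8 5 3 12 11
final swap nums[7],nums[8] → 9 2 4 6 8 5 3 11 12; return 7

9 2 4 6 8 5 3 11 12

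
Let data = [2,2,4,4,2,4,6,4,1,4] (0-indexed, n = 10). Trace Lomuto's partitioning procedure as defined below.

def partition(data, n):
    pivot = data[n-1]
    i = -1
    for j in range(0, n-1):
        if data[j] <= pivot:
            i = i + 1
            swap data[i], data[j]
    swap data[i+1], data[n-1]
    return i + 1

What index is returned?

8

pivot = data[9] = 4; i = -1
j=0: data[0]=2 ≤ 4 → i=0, swap data[0],data[0] (no change) → [2,2,4,4,2,4,6,4,1,4]
j=1: data[1]=2 ≤ 4 → i=1, swap data[1],data[1] (no change) → [2,2,4,4,2,4,6,4,1,4]
j=2: data[2]=4 ≤ 4 → i=2, swap data[2],data[2] (no change) → [2,2,4,4,2,4,6,4,1,4]
j=3: data[3]=4 ≤ 4 → i=3, swap data[3],data[3] (no change) → [2,2,4,4,2,4,6,4,1,4]
j=4: data[4]=2 ≤ 4 → i=4, swap data[4],data[4] (no change) → [2,2,4,4,2,4,6,4,1,4]
j=5: data[5]=4 ≤ 4 → i=5, swap data[5],data[5] (no change) → [2,2,4,4,2,4,6,4,1,4]
j=6: data[6]=6 > 4 → no swap
j=7: data[7]=4 ≤ 4 → i=6, swap data[6],data[7] → [2,2,4,4,2,4,4,6,1,4]
j=8: data[8]=1 ≤ 4 → i=7, swap data[7],data[8] → [2,2,4,4,2,4,4,1,6,4]
final swap data[8],data[9] → [2,2,4,4,2,4,4,1,4,6]; return 8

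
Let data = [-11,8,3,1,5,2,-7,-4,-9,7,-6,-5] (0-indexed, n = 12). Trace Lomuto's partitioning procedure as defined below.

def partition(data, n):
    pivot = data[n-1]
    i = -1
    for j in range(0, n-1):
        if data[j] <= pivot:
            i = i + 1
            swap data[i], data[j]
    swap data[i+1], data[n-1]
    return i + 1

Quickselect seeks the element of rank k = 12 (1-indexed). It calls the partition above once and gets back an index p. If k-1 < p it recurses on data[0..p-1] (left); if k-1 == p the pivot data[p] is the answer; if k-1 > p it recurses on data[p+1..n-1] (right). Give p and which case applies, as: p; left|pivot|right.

pivot=-5, i=-1
j=0: -11≤-5, i=0, swap(0,0) ⇒ [-11,8,3,1,5,2,-7,-4,-9,7,-6,-5]
j=1: 8>-5, skip
j=2: 3>-5, skip
j=3: 1>-5, skip
j=4: 5>-5, skip
j=5: 2>-5, skip
j=6: -7≤-5, i=1, swap(1,6) ⇒ [-11,-7,3,1,5,2,8,-4,-9,7,-6,-5]
j=7: -4>-5, skip
j=8: -9≤-5, i=2, swap(2,8) ⇒ [-11,-7,-9,1,5,2,8,-4,3,7,-6,-5]
j=9: 7>-5, skip
j=10: -6≤-5, i=3, swap(3,10) ⇒ [-11,-7,-9,-6,5,2,8,-4,3,7,1,-5]
swap(4,11) ⇒ [-11,-7,-9,-6,-5,2,8,-4,3,7,1,5]; return 4
p = 4; k-1 = 11 > 4 ⇒ right

4; right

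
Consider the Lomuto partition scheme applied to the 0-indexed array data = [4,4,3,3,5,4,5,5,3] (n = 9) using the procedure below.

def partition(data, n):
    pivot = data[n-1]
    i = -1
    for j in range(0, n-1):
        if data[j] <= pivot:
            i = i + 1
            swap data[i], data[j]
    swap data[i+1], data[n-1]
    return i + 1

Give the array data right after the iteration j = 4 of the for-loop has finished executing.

[3,3,4,4,5,4,5,5,3]

pivot = data[8] = 3; i = -1
j=0: data[0]=4 > 3 → no swap
j=1: data[1]=4 > 3 → no swap
j=2: data[2]=3 ≤ 3 → i=0, swap data[0],data[2] → [3,4,4,3,5,4,5,5,3]
j=3: data[3]=3 ≤ 3 → i=1, swap data[1],data[3] → [3,3,4,4,5,4,5,5,3]
j=4: data[4]=5 > 3 → no swap
(after j=4) data = [3,3,4,4,5,4,5,5,3]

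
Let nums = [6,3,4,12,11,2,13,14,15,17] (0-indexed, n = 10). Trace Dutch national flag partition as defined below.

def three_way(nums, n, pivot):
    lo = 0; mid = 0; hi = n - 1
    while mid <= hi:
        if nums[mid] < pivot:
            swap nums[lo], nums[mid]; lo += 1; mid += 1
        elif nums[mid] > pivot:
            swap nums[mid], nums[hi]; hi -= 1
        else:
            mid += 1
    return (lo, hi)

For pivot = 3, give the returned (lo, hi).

(1, 1)

pivot = 3; lo=0, mid=0, hi=9
nums[mid]=6>3: swap nums[0],nums[9]; hi=8 → [17,3,4,12,11,2,13,14,15,6]
nums[mid]=17>3: swap nums[0],nums[8]; hi=7 → [15,3,4,12,11,2,13,14,17,6]
nums[mid]=15>3: swap nums[0],nums[7]; hi=6 → [14,3,4,12,11,2,13,15,17,6]
nums[mid]=14>3: swap nums[0],nums[6]; hi=5 → [13,3,4,12,11,2,14,15,17,6]
nums[mid]=13>3: swap nums[0],nums[5]; hi=4 → [2,3,4,12,11,13,14,15,17,6]
nums[mid]=2<3: swap nums[0],nums[0]; lo=1,mid=1 → [2,3,4,12,11,13,14,15,17,6]
nums[mid]=3=3: mid=2
nums[mid]=4>3: swap nums[2],nums[4]; hi=3 → [2,3,11,12,4,13,14,15,17,6]
nums[mid]=11>3: swap nums[2],nums[3]; hi=2 → [2,3,12,11,4,13,14,15,17,6]
nums[mid]=12>3: swap nums[2],nums[2]; hi=1 → [2,3,12,11,4,13,14,15,17,6]
end: lo=1, hi=1; nums = [2,3,12,11,4,13,14,15,17,6]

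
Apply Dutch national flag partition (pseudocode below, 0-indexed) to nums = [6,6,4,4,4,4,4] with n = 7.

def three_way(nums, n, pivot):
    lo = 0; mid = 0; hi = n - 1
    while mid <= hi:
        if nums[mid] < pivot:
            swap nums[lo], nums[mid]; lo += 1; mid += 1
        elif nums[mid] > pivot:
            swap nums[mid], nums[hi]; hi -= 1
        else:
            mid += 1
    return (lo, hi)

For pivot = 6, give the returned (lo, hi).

(5, 6)

pivot = 6; lo=0, mid=0, hi=6
nums[mid]=6=6: mid=1
nums[mid]=6=6: mid=2
nums[mid]=4<6: swap nums[0],nums[2]; lo=1,mid=3 → [4,6,6,4,4,4,4]
nums[mid]=4<6: swap nums[1],nums[3]; lo=2,mid=4 → [4,4,6,6,4,4,4]
nums[mid]=4<6: swap nums[2],nums[4]; lo=3,mid=5 → [4,4,4,6,6,4,4]
nums[mid]=4<6: swap nums[3],nums[5]; lo=4,mid=6 → [4,4,4,4,6,6,4]
nums[mid]=4<6: swap nums[4],nums[6]; lo=5,mid=7 → [4,4,4,4,4,6,6]
end: lo=5, hi=6; nums = [4,4,4,4,4,6,6]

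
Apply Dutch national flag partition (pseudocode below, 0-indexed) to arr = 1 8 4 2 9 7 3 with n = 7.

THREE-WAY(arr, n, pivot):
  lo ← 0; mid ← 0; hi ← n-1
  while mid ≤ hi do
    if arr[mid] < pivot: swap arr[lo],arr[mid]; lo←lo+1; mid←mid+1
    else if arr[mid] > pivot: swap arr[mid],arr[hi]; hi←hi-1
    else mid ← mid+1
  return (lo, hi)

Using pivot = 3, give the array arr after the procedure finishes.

pivot = 3; lo=0, mid=0, hi=6
arr[mid]=1<3: swap arr[0],arr[0]; lo=1,mid=1 → 1 8 4 2 9 7 3
arr[mid]=8>3: swap arr[1],arr[6]; hi=5 → 1 3 4 2 9 7 8
arr[mid]=3=3: mid=2
arr[mid]=4>3: swap arr[2],arr[5]; hi=4 → 1 3 7 2 9 4 8
arr[mid]=7>3: swap arr[2],arr[4]; hi=3 → 1 3 9 2 7 4 8
arr[mid]=9>3: swap arr[2],arr[3]; hi=2 → 1 3 2 9 7 4 8
arr[mid]=2<3: swap arr[1],arr[2]; lo=2,mid=3 → 1 2 3 9 7 4 8
end: lo=2, hi=2; arr = 1 2 3 9 7 4 8

1 2 3 9 7 4 8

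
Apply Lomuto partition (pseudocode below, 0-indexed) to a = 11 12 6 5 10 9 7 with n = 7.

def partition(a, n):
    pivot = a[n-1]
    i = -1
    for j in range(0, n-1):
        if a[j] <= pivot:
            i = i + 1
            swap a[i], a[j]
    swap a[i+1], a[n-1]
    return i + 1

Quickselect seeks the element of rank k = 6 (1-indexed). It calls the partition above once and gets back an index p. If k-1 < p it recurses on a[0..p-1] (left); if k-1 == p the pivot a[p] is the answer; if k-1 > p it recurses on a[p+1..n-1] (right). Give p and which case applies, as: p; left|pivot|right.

pivot = a[6] = 7; i = -1
j=0: a[0]=11 > 7 → no swap
j=1: a[1]=12 > 7 → no swap
j=2: a[2]=6 ≤ 7 → i=0, swap a[0],a[2] → 6 12 11 5 10 9 7
j=3: a[3]=5 ≤ 7 → i=1, swap a[1],a[3] → 6 5 11 12 10 9 7
j=4: a[4]=10 > 7 → no swap
j=5: a[5]=9 > 7 → no swap
final swap a[2],a[6] → 6 5 7 12 10 9 11; return 2
p = 2; k-1 = 5 > 2 ⇒ right

2; right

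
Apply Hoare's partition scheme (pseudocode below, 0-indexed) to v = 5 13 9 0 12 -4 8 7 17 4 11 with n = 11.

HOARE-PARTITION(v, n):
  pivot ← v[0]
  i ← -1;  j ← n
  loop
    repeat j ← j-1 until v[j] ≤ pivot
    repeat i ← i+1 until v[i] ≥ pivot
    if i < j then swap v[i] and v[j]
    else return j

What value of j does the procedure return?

2

pivot=5
j stops at 9 (4), i stops at 0 (5); swap ⇒ 4 13 9 0 12 -4 8 7 17 5 11
j stops at 5 (-4), i stops at 1 (13); swap ⇒ 4 -4 9 0 12 13 8 7 17 5 11
j stops at 3 (0), i stops at 2 (9); swap ⇒ 4 -4 0 9 12 13 8 7 17 5 11
j stops at 2, i stops at 3; i≥j ⇒ return 2. v=4 -4 0 9 12 13 8 7 17 5 11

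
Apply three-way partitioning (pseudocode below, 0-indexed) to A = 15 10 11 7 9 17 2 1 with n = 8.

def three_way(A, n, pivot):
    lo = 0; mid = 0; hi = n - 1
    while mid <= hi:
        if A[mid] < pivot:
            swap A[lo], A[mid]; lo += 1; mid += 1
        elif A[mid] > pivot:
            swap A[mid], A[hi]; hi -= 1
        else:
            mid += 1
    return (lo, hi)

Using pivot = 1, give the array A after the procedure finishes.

1 11 7 9 17 2 10 15

lo=0 mid=0 hi=7
15>1: swap(0,7), hi=6 ⇒ 1 10 11 7 9 17 2 15
1=1: mid=1
10>1: swap(1,6), hi=5 ⇒ 1 2 11 7 9 17 10 15
2>1: swap(1,5), hi=4 ⇒ 1 17 11 7 9 2 10 15
17>1: swap(1,4), hi=3 ⇒ 1 9 11 7 17 2 10 15
9>1: swap(1,3), hi=2 ⇒ 1 7 11 9 17 2 10 15
7>1: swap(1,2), hi=1 ⇒ 1 11 7 9 17 2 10 15
11>1: swap(1,1), hi=0 ⇒ 1 11 7 9 17 2 10 15
done. lo=0 hi=0; A=1 11 7 9 17 2 10 15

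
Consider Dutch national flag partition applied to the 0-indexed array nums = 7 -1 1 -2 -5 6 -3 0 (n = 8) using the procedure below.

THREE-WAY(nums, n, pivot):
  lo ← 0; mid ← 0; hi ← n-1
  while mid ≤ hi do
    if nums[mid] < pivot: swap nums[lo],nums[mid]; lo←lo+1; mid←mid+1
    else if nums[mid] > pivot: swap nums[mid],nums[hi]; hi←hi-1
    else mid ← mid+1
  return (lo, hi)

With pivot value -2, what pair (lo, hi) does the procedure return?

pivot = -2; lo=0, mid=0, hi=7
nums[mid]=7>-2: swap nums[0],nums[7]; hi=6 → 0 -1 1 -2 -5 6 -3 7
nums[mid]=0>-2: swap nums[0],nums[6]; hi=5 → -3 -1 1 -2 -5 6 0 7
nums[mid]=-3<-2: swap nums[0],nums[0]; lo=1,mid=1 → -3 -1 1 -2 -5 6 0 7
nums[mid]=-1>-2: swap nums[1],nums[5]; hi=4 → -3 6 1 -2 -5 -1 0 7
nums[mid]=6>-2: swap nums[1],nums[4]; hi=3 → -3 -5 1 -2 6 -1 0 7
nums[mid]=-5<-2: swap nums[1],nums[1]; lo=2,mid=2 → -3 -5 1 -2 6 -1 0 7
nums[mid]=1>-2: swap nums[2],nums[3]; hi=2 → -3 -5 -2 1 6 -1 0 7
nums[mid]=-2=-2: mid=3
end: lo=2, hi=2; nums = -3 -5 -2 1 6 -1 0 7

(2, 2)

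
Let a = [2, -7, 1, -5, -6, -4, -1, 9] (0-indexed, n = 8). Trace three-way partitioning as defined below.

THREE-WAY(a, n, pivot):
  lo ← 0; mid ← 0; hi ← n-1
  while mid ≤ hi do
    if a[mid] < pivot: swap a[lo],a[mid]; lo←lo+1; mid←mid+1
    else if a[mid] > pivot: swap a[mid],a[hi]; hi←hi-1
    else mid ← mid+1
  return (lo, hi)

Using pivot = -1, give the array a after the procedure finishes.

[-7, -4, -5, -6, -1, 1, 9, 2]

lo=0 mid=0 hi=7
2>-1: swap(0,7), hi=6 ⇒ [9, -7, 1, -5, -6, -4, -1, 2]
9>-1: swap(0,6), hi=5 ⇒ [-1, -7, 1, -5, -6, -4, 9, 2]
-1=-1: mid=1
-7<-1: swap(0,1), lo=1 mid=2 ⇒ [-7, -1, 1, -5, -6, -4, 9, 2]
1>-1: swap(2,5), hi=4 ⇒ [-7, -1, -4, -5, -6, 1, 9, 2]
-4<-1: swap(1,2), lo=2 mid=3 ⇒ [-7, -4, -1, -5, -6, 1, 9, 2]
-5<-1: swap(2,3), lo=3 mid=4 ⇒ [-7, -4, -5, -1, -6, 1, 9, 2]
-6<-1: swap(3,4), lo=4 mid=5 ⇒ [-7, -4, -5, -6, -1, 1, 9, 2]
done. lo=4 hi=4; a=[-7, -4, -5, -6, -1, 1, 9, 2]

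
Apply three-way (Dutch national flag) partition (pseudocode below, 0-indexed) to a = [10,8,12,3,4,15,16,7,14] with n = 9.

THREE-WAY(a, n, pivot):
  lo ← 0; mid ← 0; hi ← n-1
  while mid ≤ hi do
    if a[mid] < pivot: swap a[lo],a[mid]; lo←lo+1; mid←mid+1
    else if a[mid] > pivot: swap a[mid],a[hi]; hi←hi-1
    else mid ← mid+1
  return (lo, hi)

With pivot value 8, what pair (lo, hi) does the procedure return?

lo=0 mid=0 hi=8
10>8: swap(0,8), hi=7 ⇒ [14,8,12,3,4,15,16,7,10]
14>8: swap(0,7), hi=6 ⇒ [7,8,12,3,4,15,16,14,10]
7<8: swap(0,0), lo=1 mid=1 ⇒ [7,8,12,3,4,15,16,14,10]
8=8: mid=2
12>8: swap(2,6), hi=5 ⇒ [7,8,16,3,4,15,12,14,10]
16>8: swap(2,5), hi=4 ⇒ [7,8,15,3,4,16,12,14,10]
15>8: swap(2,4), hi=3 ⇒ [7,8,4,3,15,16,12,14,10]
4<8: swap(1,2), lo=2 mid=3 ⇒ [7,4,8,3,15,16,12,14,10]
3<8: swap(2,3), lo=3 mid=4 ⇒ [7,4,3,8,15,16,12,14,10]
done. lo=3 hi=3; a=[7,4,3,8,15,16,12,14,10]

(3, 3)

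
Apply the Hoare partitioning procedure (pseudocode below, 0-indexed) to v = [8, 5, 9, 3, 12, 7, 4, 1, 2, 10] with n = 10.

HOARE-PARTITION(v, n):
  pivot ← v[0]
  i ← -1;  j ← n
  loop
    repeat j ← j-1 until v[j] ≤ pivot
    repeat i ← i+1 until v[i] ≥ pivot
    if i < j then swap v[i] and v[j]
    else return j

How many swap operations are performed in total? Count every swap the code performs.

pivot=8
j stops at 8 (2), i stops at 0 (8); swap ⇒ [2, 5, 9, 3, 12, 7, 4, 1, 8, 10]
j stops at 7 (1), i stops at 2 (9); swap ⇒ [2, 5, 1, 3, 12, 7, 4, 9, 8, 10]
j stops at 6 (4), i stops at 4 (12); swap ⇒ [2, 5, 1, 3, 4, 7, 12, 9, 8, 10]
j stops at 5, i stops at 6; i≥j ⇒ return 5. v=[2, 5, 1, 3, 4, 7, 12, 9, 8, 10]

3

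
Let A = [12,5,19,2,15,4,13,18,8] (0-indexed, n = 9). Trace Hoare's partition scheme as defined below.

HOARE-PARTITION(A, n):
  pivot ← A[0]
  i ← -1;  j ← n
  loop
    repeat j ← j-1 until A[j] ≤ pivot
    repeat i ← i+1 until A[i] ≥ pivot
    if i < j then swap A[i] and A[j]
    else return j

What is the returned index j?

pivot = A[0] = 12; i = -1, j = 9
j→8 (A[8]=8≤12), i→0 (A[0]=12≥12); i<j, swap → [8,5,19,2,15,4,13,18,12]
j→5 (A[5]=4≤12), i→2 (A[2]=19≥12); i<j, swap → [8,5,4,2,15,19,13,18,12]
j→3, i→4; i≥j, return j=3. A = [8,5,4,2,15,19,13,18,12]

3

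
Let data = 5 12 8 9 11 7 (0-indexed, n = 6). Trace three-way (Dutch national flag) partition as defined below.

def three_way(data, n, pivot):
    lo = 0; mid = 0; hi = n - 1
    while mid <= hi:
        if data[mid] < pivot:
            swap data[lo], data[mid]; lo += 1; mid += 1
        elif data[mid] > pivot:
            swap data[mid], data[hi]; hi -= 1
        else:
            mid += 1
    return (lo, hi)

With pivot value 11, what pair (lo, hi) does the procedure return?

pivot = 11; lo=0, mid=0, hi=5
data[mid]=5<11: swap data[0],data[0]; lo=1,mid=1 → 5 12 8 9 11 7
data[mid]=12>11: swap data[1],data[5]; hi=4 → 5 7 8 9 11 12
data[mid]=7<11: swap data[1],data[1]; lo=2,mid=2 → 5 7 8 9 11 12
data[mid]=8<11: swap data[2],data[2]; lo=3,mid=3 → 5 7 8 9 11 12
data[mid]=9<11: swap data[3],data[3]; lo=4,mid=4 → 5 7 8 9 11 12
data[mid]=11=11: mid=5
end: lo=4, hi=4; data = 5 7 8 9 11 12

(4, 4)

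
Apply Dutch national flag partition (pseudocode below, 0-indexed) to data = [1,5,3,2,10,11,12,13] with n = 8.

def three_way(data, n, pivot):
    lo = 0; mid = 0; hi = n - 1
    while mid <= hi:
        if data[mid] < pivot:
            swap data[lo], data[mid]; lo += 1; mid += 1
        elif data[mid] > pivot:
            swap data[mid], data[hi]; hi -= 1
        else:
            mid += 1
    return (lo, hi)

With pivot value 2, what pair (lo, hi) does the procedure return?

pivot = 2; lo=0, mid=0, hi=7
data[mid]=1<2: swap data[0],data[0]; lo=1,mid=1 → [1,5,3,2,10,11,12,13]
data[mid]=5>2: swap data[1],data[7]; hi=6 → [1,13,3,2,10,11,12,5]
data[mid]=13>2: swap data[1],data[6]; hi=5 → [1,12,3,2,10,11,13,5]
data[mid]=12>2: swap data[1],data[5]; hi=4 → [1,11,3,2,10,12,13,5]
data[mid]=11>2: swap data[1],data[4]; hi=3 → [1,10,3,2,11,12,13,5]
data[mid]=10>2: swap data[1],data[3]; hi=2 → [1,2,3,10,11,12,13,5]
data[mid]=2=2: mid=2
data[mid]=3>2: swap data[2],data[2]; hi=1 → [1,2,3,10,11,12,13,5]
end: lo=1, hi=1; data = [1,2,3,10,11,12,13,5]

(1, 1)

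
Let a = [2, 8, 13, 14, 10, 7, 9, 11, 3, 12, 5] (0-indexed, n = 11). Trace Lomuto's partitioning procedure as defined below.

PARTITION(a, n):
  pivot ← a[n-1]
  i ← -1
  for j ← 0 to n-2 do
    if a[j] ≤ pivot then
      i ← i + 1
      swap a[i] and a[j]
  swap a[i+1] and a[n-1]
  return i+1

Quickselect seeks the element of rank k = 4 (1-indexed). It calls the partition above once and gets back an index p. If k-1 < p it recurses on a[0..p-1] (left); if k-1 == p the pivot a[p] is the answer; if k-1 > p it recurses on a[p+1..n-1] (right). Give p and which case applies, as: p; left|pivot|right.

2; right

pivot = a[10] = 5; i = -1
j=0: a[0]=2 ≤ 5 → i=0, swap a[0],a[0] (no change) → [2, 8, 13, 14, 10, 7, 9, 11, 3, 12, 5]
j=1: a[1]=8 > 5 → no swap
j=2: a[2]=13 > 5 → no swap
j=3: a[3]=14 > 5 → no swap
j=4: a[4]=10 > 5 → no swap
j=5: a[5]=7 > 5 → no swap
j=6: a[6]=9 > 5 → no swap
j=7: a[7]=11 > 5 → no swap
j=8: a[8]=3 ≤ 5 → i=1, swap a[1],a[8] → [2, 3, 13, 14, 10, 7, 9, 11, 8, 12, 5]
j=9: a[9]=12 > 5 → no swap
final swap a[2],a[10] → [2, 3, 5, 14, 10, 7, 9, 11, 8, 12, 13]; return 2
p = 2; k-1 = 3 > 2 ⇒ right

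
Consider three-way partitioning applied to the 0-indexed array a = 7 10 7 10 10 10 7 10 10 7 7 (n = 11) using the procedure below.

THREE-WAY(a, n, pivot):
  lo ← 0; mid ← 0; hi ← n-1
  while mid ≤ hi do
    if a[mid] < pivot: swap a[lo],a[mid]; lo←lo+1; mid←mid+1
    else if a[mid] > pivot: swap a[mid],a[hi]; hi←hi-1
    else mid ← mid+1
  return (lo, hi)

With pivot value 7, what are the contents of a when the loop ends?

pivot = 7; lo=0, mid=0, hi=10
a[mid]=7=7: mid=1
a[mid]=10>7: swap a[1],a[10]; hi=9 → 7 7 7 10 10 10 7 10 10 7 10
a[mid]=7=7: mid=2
a[mid]=7=7: mid=3
a[mid]=10>7: swap a[3],a[9]; hi=8 → 7 7 7 7 10 10 7 10 10 10 10
a[mid]=7=7: mid=4
a[mid]=10>7: swap a[4],a[8]; hi=7 → 7 7 7 7 10 10 7 10 10 10 10
a[mid]=10>7: swap a[4],a[7]; hi=6 → 7 7 7 7 10 10 7 10 10 10 10
a[mid]=10>7: swap a[4],a[6]; hi=5 → 7 7 7 7 7 10 10 10 10 10 10
a[mid]=7=7: mid=5
a[mid]=10>7: swap a[5],a[5]; hi=4 → 7 7 7 7 7 10 10 10 10 10 10
end: lo=0, hi=4; a = 7 7 7 7 7 10 10 10 10 10 10

7 7 7 7 7 10 10 10 10 10 10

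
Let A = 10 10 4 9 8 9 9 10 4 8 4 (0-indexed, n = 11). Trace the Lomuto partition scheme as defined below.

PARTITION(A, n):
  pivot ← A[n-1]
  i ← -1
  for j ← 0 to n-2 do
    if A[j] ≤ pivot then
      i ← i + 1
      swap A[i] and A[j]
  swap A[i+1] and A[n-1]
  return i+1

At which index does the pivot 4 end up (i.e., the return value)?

2

pivot = A[10] = 4; i = -1
j=0: A[0]=10 > 4 → no swap
j=1: A[1]=10 > 4 → no swap
j=2: A[2]=4 ≤ 4 → i=0, swap A[0],A[2] → 4 10 10 9 8 9 9 10 4 8 4
j=3: A[3]=9 > 4 → no swap
j=4: A[4]=8 > 4 → no swap
j=5: A[5]=9 > 4 → no swap
j=6: A[6]=9 > 4 → no swap
j=7: A[7]=10 > 4 → no swap
j=8: A[8]=4 ≤ 4 → i=1, swap A[1],A[8] → 4 4 10 9 8 9 9 10 10 8 4
j=9: A[9]=8 > 4 → no swap
final swap A[2],A[10] → 4 4 4 9 8 9 9 10 10 8 10; return 2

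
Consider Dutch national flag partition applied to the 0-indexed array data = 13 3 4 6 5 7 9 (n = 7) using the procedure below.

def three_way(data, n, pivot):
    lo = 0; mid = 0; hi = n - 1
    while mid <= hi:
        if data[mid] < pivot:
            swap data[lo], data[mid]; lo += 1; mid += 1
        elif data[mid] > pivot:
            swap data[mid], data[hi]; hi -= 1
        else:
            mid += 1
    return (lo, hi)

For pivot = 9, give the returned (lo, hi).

(5, 5)

pivot = 9; lo=0, mid=0, hi=6
data[mid]=13>9: swap data[0],data[6]; hi=5 → 9 3 4 6 5 7 13
data[mid]=9=9: mid=1
data[mid]=3<9: swap data[0],data[1]; lo=1,mid=2 → 3 9 4 6 5 7 13
data[mid]=4<9: swap data[1],data[2]; lo=2,mid=3 → 3 4 9 6 5 7 13
data[mid]=6<9: swap data[2],data[3]; lo=3,mid=4 → 3 4 6 9 5 7 13
data[mid]=5<9: swap data[3],data[4]; lo=4,mid=5 → 3 4 6 5 9 7 13
data[mid]=7<9: swap data[4],data[5]; lo=5,mid=6 → 3 4 6 5 7 9 13
end: lo=5, hi=5; data = 3 4 6 5 7 9 13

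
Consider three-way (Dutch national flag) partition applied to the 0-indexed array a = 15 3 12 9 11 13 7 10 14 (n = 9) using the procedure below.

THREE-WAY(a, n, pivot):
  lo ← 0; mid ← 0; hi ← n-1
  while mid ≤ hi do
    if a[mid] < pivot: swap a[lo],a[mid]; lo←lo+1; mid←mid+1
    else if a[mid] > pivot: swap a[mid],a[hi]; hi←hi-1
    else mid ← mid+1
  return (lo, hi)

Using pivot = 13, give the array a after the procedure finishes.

10 3 12 9 11 7 13 14 15

pivot = 13; lo=0, mid=0, hi=8
a[mid]=15>13: swap a[0],a[8]; hi=7 → 14 3 12 9 11 13 7 10 15
a[mid]=14>13: swap a[0],a[7]; hi=6 → 10 3 12 9 11 13 7 14 15
a[mid]=10<13: swap a[0],a[0]; lo=1,mid=1 → 10 3 12 9 11 13 7 14 15
a[mid]=3<13: swap a[1],a[1]; lo=2,mid=2 → 10 3 12 9 11 13 7 14 15
a[mid]=12<13: swap a[2],a[2]; lo=3,mid=3 → 10 3 12 9 11 13 7 14 15
a[mid]=9<13: swap a[3],a[3]; lo=4,mid=4 → 10 3 12 9 11 13 7 14 15
a[mid]=11<13: swap a[4],a[4]; lo=5,mid=5 → 10 3 12 9 11 13 7 14 15
a[mid]=13=13: mid=6
a[mid]=7<13: swap a[5],a[6]; lo=6,mid=7 → 10 3 12 9 11 7 13 14 15
end: lo=6, hi=6; a = 10 3 12 9 11 7 13 14 15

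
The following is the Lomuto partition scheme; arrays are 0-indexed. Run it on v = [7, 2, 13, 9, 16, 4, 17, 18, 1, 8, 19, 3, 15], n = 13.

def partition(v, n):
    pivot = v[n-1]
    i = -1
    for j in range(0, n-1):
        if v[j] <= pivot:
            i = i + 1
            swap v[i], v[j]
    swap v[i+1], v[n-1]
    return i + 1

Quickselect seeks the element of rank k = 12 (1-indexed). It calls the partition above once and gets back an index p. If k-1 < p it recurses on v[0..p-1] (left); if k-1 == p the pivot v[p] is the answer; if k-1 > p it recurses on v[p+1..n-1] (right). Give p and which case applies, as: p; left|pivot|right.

pivot = v[12] = 15; i = -1
j=0: v[0]=7 ≤ 15 → i=0, swap v[0],v[0] (no change) → [7, 2, 13, 9, 16, 4, 17, 18, 1, 8, 19, 3, 15]
j=1: v[1]=2 ≤ 15 → i=1, swap v[1],v[1] (no change) → [7, 2, 13, 9, 16, 4, 17, 18, 1, 8, 19, 3, 15]
j=2: v[2]=13 ≤ 15 → i=2, swap v[2],v[2] (no change) → [7, 2, 13, 9, 16, 4, 17, 18, 1, 8, 19, 3, 15]
j=3: v[3]=9 ≤ 15 → i=3, swap v[3],v[3] (no change) → [7, 2, 13, 9, 16, 4, 17, 18, 1, 8, 19, 3, 15]
j=4: v[4]=16 > 15 → no swap
j=5: v[5]=4 ≤ 15 → i=4, swap v[4],v[5] → [7, 2, 13, 9, 4, 16, 17, 18, 1, 8, 19, 3, 15]
j=6: v[6]=17 > 15 → no swap
j=7: v[7]=18 > 15 → no swap
j=8: v[8]=1 ≤ 15 → i=5, swap v[5],v[8] → [7, 2, 13, 9, 4, 1, 17, 18, 16, 8, 19, 3, 15]
j=9: v[9]=8 ≤ 15 → i=6, swap v[6],v[9] → [7, 2, 13, 9, 4, 1, 8, 18, 16, 17, 19, 3, 15]
j=10: v[10]=19 > 15 → no swap
j=11: v[11]=3 ≤ 15 → i=7, swap v[7],v[11] → [7, 2, 13, 9, 4, 1, 8, 3, 16, 17, 19, 18, 15]
final swap v[8],v[12] → [7, 2, 13, 9, 4, 1, 8, 3, 15, 17, 19, 18, 16]; return 8
p = 8; k-1 = 11 > 8 ⇒ right

8; right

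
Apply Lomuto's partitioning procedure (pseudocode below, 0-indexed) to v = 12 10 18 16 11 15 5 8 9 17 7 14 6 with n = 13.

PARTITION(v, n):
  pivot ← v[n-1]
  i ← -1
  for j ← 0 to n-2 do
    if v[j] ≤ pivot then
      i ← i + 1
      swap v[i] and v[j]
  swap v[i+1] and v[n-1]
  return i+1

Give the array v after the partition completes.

pivot = v[12] = 6; i = -1
j=0: v[0]=12 > 6 → no swap
j=1: v[1]=10 > 6 → no swap
j=2: v[2]=18 > 6 → no swap
j=3: v[3]=16 > 6 → no swap
j=4: v[4]=11 > 6 → no swap
j=5: v[5]=15 > 6 → no swap
j=6: v[6]=5 ≤ 6 → i=0, swap v[0],v[6] → 5 10 18 16 11 15 12 8 9 17 7 14 6
j=7: v[7]=8 > 6 → no swap
j=8: v[8]=9 > 6 → no swap
j=9: v[9]=17 > 6 → no swap
j=10: v[10]=7 > 6 → no swap
j=11: v[11]=14 > 6 → no swap
final swap v[1],v[12] → 5 6 18 16 11 15 12 8 9 17 7 14 10; return 1

5 6 18 16 11 15 12 8 9 17 7 14 10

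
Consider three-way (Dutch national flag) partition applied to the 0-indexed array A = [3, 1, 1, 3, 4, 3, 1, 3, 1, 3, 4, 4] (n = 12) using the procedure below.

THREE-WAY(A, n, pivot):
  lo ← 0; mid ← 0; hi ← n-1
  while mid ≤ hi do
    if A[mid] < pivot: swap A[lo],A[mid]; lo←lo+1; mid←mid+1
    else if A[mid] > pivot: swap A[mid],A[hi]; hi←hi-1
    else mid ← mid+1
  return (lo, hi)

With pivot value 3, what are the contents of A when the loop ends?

pivot = 3; lo=0, mid=0, hi=11
A[mid]=3=3: mid=1
A[mid]=1<3: swap A[0],A[1]; lo=1,mid=2 → [1, 3, 1, 3, 4, 3, 1, 3, 1, 3, 4, 4]
A[mid]=1<3: swap A[1],A[2]; lo=2,mid=3 → [1, 1, 3, 3, 4, 3, 1, 3, 1, 3, 4, 4]
A[mid]=3=3: mid=4
A[mid]=4>3: swap A[4],A[11]; hi=10 → [1, 1, 3, 3, 4, 3, 1, 3, 1, 3, 4, 4]
A[mid]=4>3: swap A[4],A[10]; hi=9 → [1, 1, 3, 3, 4, 3, 1, 3, 1, 3, 4, 4]
A[mid]=4>3: swap A[4],A[9]; hi=8 → [1, 1, 3, 3, 3, 3, 1, 3, 1, 4, 4, 4]
A[mid]=3=3: mid=5
A[mid]=3=3: mid=6
A[mid]=1<3: swap A[2],A[6]; lo=3,mid=7 → [1, 1, 1, 3, 3, 3, 3, 3, 1, 4, 4, 4]
A[mid]=3=3: mid=8
A[mid]=1<3: swap A[3],A[8]; lo=4,mid=9 → [1, 1, 1, 1, 3, 3, 3, 3, 3, 4, 4, 4]
end: lo=4, hi=8; A = [1, 1, 1, 1, 3, 3, 3, 3, 3, 4, 4, 4]

[1, 1, 1, 1, 3, 3, 3, 3, 3, 4, 4, 4]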